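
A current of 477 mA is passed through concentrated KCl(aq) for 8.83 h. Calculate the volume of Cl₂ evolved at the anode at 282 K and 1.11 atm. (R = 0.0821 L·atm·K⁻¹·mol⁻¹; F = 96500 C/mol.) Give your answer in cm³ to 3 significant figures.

1640 cm³

Charge passed = 0.477 × 31788 = 15160 C
n(e⁻) = Q/F = 15160/96500 = 0.1571 mol
2Cl⁻ → Cl₂ + 2e⁻, so n(Cl₂) = 0.1571 / 2 = 0.07855 mol
V = nRT/P = 0.07855 × 0.0821 × 282 / 1.11 = 1.638 L
= 1640 cm³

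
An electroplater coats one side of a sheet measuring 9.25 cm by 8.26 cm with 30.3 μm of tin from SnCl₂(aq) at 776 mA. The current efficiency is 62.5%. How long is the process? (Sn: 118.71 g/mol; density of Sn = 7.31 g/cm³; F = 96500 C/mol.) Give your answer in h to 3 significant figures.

Plated area = 9.25 × 8.26 = 76.41 cm²
Volume = 76.41 × 30.3×10⁻⁴ cm = 0.2315 cm³
m(Sn) = 0.2315 × 7.31 = 1.692 g
n(Sn) = 1.692 / 118.71 = 0.01425 mol; n(e⁻) = 2 × 0.01425 = 0.02850 mol
Q = 0.02850 × 96500 / 0.625 = 4400 C
t = 4400 / 0.776 = 5670 s = 1.58 h

1.58 h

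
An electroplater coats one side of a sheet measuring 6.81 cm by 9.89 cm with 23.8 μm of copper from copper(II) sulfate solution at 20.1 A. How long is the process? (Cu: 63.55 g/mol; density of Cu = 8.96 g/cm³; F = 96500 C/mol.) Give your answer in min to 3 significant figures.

Plated area = 6.81 × 9.89 = 67.35 cm²
Volume = 67.35 × 23.8×10⁻⁴ cm = 0.1603 cm³
m(Cu) = 0.1603 × 8.96 = 1.436 g
n(Cu) = 1.436 / 63.55 = 0.02260 mol; n(e⁻) = 2 × 0.02260 = 0.04520 mol
Q = 0.04520 × 96500 = 4362 C
t = 4362 / 20.1 = 217.0 s = 3.62 min

3.62 min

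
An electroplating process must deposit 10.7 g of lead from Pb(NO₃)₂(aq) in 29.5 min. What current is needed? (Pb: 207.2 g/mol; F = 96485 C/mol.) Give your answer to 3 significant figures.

n(Pb) = 10.7 / 207.2 = 0.05164 mol
Pb²⁺ + 2e⁻ → Pb, so n(e⁻) = 2 × 0.05164 = 0.1033 mol
Q = 0.1033 × 96485 = 9967 C
I = Q / t = 9967 / 1770 s = 5.63 A

5.63 A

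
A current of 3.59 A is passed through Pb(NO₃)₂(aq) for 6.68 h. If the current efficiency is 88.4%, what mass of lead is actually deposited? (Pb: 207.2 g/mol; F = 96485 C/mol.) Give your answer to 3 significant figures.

Q = 3.59 × 24048 = 86330 C
n(e⁻) = 86330 / 96485 = 0.8948 mol
Pb²⁺ + 2e⁻ → Pb, so theoretical m(Pb) = 0.4474 × 207.2 = 92.70 g
Actual mass = 88.4% × 92.70 = 81.9 g

81.9 g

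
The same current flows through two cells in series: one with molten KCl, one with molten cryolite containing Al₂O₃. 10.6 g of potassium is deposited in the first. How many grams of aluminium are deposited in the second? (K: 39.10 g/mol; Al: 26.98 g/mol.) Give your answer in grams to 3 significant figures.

2.44 g

n(K) = 10.6 / 39.10 = 0.2711 mol
K⁺ + e⁻ → K, so n(e⁻) = 0.2711 mol
In series, the same 0.2711 mol of electrons flows through the second cell.
Al³⁺ + 3e⁻ → Al, so n(Al) = 0.2711 / 3 = 0.09037 mol
m(Al) = 0.09037 × 26.98 = 2.44 g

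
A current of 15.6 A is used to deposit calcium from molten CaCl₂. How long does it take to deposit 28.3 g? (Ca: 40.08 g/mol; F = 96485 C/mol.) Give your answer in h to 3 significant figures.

2.43 h

n(Ca) = 28.3 / 40.08 = 0.7061 mol
Ca²⁺ + 2e⁻ → Ca, so n(e⁻) = 2 × 0.7061 = 1.412 mol
Q = 1.412 × 96485 = 1.362×10^5 C
t = Q / I = 1.362×10^5 / 15.6 = 8731 s = 2.43 h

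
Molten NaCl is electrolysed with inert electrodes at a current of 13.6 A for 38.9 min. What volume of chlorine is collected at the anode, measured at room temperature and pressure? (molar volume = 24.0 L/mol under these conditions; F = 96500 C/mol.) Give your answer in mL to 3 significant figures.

3950 mL

Charge passed = 13.6 × 2334 = 31740 C
n(e⁻) = Q/F = 31740/96500 = 0.3289 mol
2Cl⁻ → Cl₂ + 2e⁻, so n(Cl₂) = 0.3289 / 2 = 0.1645 mol
V = 0.1645 × 24.0 = 3.948 L
= 3950 mL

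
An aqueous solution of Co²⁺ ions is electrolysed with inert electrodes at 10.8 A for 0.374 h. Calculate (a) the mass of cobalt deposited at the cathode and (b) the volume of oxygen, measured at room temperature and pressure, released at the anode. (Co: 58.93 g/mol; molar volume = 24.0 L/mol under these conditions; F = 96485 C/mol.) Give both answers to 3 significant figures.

4.44 g Co; 0.904 L O₂

Q = 10.8 × 1346.4 = 14540 C; n(e⁻) = 14540 / 96485 = 0.1507 mol
Cathode: Co²⁺ + 2e⁻ → Co → n(Co) = 0.1507/2 = 0.07535 mol → 4.44 g
Anode: 2H₂O → O₂ + 4H⁺ + 4e⁻ → n(O₂) = 0.1507/4 = 0.03768 mol → 0.904 L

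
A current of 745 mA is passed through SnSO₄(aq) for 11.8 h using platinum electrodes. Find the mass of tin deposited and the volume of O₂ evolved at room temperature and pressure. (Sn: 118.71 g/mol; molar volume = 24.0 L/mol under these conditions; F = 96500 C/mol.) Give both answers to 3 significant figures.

Q = 0.745 × 42480 = 31650 C; n(e⁻) = 31650 / 96500 = 0.3280 mol
Cathode: Sn²⁺ + 2e⁻ → Sn → n(Sn) = 0.3280/2 = 0.1640 mol → 19.5 g
Anode: 2H₂O → O₂ + 4H⁺ + 4e⁻ → n(O₂) = 0.3280/4 = 0.08200 mol → 1.97 L

19.5 g Sn; 1.97 L O₂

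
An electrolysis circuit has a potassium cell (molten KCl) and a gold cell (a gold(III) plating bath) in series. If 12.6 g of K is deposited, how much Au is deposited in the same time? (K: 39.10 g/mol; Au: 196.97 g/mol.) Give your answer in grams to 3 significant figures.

n(K) = 12.6 / 39.10 = 0.3223 mol
K⁺ + e⁻ → K, so n(e⁻) = 0.3223 mol
Same current for the same time ⇒ same n(e⁻) = 0.3223 mol in both cells.
Au³⁺ + 3e⁻ → Au, so n(Au) = 0.3223 / 3 = 0.1074 mol
m(Au) = 0.1074 × 196.97 = 21.2 g

21.2 g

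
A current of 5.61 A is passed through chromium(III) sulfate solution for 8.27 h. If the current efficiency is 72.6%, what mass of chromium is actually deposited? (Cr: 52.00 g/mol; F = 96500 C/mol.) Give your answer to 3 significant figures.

21.8 g

Q = 5.61 × 29772 = 1.670×10^5 C
n(e⁻) = 1.670×10^5 / 96500 = 1.731 mol
Cr³⁺ + 3e⁻ → Cr, so theoretical m(Cr) = 0.5770 × 52.00 = 30.00 g
Actual mass = 72.6% × 30.00 = 21.8 g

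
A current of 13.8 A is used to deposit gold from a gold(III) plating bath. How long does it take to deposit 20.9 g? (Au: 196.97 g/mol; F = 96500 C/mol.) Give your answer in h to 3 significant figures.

n(Au) = 20.9 / 196.97 = 0.1061 mol
Au³⁺ + 3e⁻ → Au, so n(e⁻) = 3 × 0.1061 = 0.3183 mol
Q = 0.3183 × 96500 = 30720 C
t = Q / I = 30720 / 13.8 = 2226 s = 0.618 h

0.618 h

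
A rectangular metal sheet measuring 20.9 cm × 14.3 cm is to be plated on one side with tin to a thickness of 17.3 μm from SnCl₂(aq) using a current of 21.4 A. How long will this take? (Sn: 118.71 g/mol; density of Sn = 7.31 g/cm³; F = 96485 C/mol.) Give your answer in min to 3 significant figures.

4.79 min

Plated area = 20.9 × 14.3 = 298.9 cm²
Volume = 298.9 × 17.3×10⁻⁴ cm = 0.5171 cm³
m(Sn) = 0.5171 × 7.31 = 3.780 g
n(Sn) = 3.780 / 118.71 = 0.03184 mol; n(e⁻) = 2 × 0.03184 = 0.06368 mol
Q = 0.06368 × 96485 = 6144 C
t = 6144 / 21.4 = 287.1 s = 4.79 min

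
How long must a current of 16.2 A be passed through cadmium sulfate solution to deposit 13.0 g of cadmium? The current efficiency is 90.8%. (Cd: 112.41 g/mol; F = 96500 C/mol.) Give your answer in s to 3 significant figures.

n(Cd) = 13.0 / 112.41 = 0.1156 mol
Cd²⁺ + 2e⁻ → Cd, so n(e⁻) = 2 × 0.1156 = 0.2312 mol
Q = 0.2312 × 96500 / 0.908 = 24570 C
t = Q / I = 24570 / 16.2 = 1517 s

1520 s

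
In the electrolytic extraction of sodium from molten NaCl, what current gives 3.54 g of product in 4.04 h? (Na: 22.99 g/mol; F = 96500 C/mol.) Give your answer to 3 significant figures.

n(Na) = 3.54 / 22.99 = 0.1540 mol
Na⁺ + e⁻ → Na, so n(e⁻) = 0.1540 mol
Q = 0.1540 × 96500 = 14860 C
I = Q / t = 14860 / 14544 s = 1.02 A

1.02 A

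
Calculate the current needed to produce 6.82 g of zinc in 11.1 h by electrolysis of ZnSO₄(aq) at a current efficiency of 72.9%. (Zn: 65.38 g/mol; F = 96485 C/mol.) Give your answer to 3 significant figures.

n(Zn) = 6.82 / 65.38 = 0.1043 mol
Zn²⁺ + 2e⁻ → Zn, so n(e⁻) = 2 × 0.1043 = 0.2086 mol
Q = 0.2086 × 96485 / 0.729 = 27610 C
I = Q / t = 27610 / 39960 s = 0.691 A

0.691 A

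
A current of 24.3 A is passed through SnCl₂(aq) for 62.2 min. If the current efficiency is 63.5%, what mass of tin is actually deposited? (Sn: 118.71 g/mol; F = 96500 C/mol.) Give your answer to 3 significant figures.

Q = 24.3 × 3732 = 90690 C
n(e⁻) = 90690 / 96500 = 0.9398 mol
Sn²⁺ + 2e⁻ → Sn, so theoretical m(Sn) = 0.4699 × 118.71 = 55.78 g
Actual mass = 63.5% × 55.78 = 35.4 g

35.4 g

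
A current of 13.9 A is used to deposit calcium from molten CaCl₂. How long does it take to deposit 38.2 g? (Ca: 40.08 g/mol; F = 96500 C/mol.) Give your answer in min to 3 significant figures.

n(Ca) = 38.2 / 40.08 = 0.9531 mol
Ca²⁺ + 2e⁻ → Ca, so n(e⁻) = 2 × 0.9531 = 1.906 mol
Q = 1.906 × 96500 = 1.839×10^5 C
t = Q / I = 1.839×10^5 / 13.9 = 13230 s = 221 min

221 min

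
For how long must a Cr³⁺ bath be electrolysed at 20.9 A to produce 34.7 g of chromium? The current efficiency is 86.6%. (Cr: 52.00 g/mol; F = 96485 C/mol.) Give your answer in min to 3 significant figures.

178 min

n(Cr) = 34.7 / 52.00 = 0.6673 mol
Cr³⁺ + 3e⁻ → Cr, so n(e⁻) = 3 × 0.6673 = 2.002 mol
Q = 2.002 × 96485 / 0.866 = 2.231×10^5 C
t = Q / I = 2.231×10^5 / 20.9 = 10670 s = 178 min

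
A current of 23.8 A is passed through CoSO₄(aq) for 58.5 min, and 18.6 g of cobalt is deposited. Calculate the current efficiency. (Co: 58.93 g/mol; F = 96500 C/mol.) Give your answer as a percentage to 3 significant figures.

72.9%

Q = 23.8 × 3510 = 83540 C
n(e⁻) = 83540 / 96500 = 0.8657 mol
Co²⁺ + 2e⁻ → Co, so theoretical n(Co) = 0.4329 mol → 25.51 g
Efficiency = 18.6 / 25.51 = 0.7291 = 72.9%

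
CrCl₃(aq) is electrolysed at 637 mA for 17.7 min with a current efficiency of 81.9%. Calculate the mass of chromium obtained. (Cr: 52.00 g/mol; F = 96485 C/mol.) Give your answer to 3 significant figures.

Q = 0.637 × 1062 = 676.5 C
n(e⁻) = 676.5 / 96485 = 0.007011 mol
Cr³⁺ + 3e⁻ → Cr, so theoretical m(Cr) = 0.002337 × 52.00 = 0.1215 g
Actual mass = 81.9% × 0.1215 = 0.0995 g

0.0995 g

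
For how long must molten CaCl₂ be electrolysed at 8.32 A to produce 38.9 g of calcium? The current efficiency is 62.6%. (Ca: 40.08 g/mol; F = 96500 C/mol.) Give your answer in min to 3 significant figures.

599 min

n(Ca) = 38.9 / 40.08 = 0.9706 mol
Ca²⁺ + 2e⁻ → Ca, so n(e⁻) = 2 × 0.9706 = 1.941 mol
Q = 1.941 × 96500 / 0.626 = 2.992×10^5 C
t = Q / I = 2.992×10^5 / 8.32 = 35960 s = 599 min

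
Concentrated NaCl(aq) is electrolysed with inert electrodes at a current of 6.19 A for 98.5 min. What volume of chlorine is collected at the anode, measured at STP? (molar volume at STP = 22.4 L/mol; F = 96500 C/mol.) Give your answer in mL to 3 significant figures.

Charge passed = 6.19 × 5910 = 36580 C
Moles of electrons = 36580 / 96500 = 0.3791 mol
2Cl⁻ → Cl₂ + 2e⁻, so n(Cl₂) = 0.3791 / 2 = 0.1896 mol
V = 0.1896 × 22.4 = 4.247 L
= 4250 mL

4250 mL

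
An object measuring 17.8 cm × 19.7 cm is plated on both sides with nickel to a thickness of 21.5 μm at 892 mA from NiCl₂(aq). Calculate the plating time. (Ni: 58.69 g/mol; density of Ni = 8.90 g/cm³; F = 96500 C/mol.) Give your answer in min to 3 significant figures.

Plated area = 2 × 17.8 × 19.7 = 701.3 cm²
Volume = 701.3 × 21.5×10⁻⁴ cm = 1.508 cm³
m(Ni) = 1.508 × 8.90 = 13.42 g
n(Ni) = 13.42 / 58.69 = 0.2287 mol; n(e⁻) = 2 × 0.2287 = 0.4574 mol
Q = 0.4574 × 96500 = 44140 C
t = 44140 / 0.892 = 49480 s = 825 min

825 min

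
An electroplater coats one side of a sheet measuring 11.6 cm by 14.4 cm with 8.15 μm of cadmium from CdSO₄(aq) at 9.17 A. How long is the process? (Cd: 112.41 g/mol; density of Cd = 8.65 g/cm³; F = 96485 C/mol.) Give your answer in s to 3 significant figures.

220 s

Plated area = 11.6 × 14.4 = 167.0 cm²
Volume = 167.0 × 8.15×10⁻⁴ cm = 0.1361 cm³
m(Cd) = 0.1361 × 8.65 = 1.177 g
n(Cd) = 1.177 / 112.41 = 0.01047 mol; n(e⁻) = 2 × 0.01047 = 0.02094 mol
Q = 0.02094 × 96485 = 2020 C
t = 2020 / 9.17 = 220.3 s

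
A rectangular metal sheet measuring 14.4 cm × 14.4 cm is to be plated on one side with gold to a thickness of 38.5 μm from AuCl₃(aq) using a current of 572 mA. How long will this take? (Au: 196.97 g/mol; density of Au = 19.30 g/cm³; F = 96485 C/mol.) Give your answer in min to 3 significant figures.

Plated area = 14.4 × 14.4 = 207.4 cm²
Volume = 207.4 × 38.5×10⁻⁴ cm = 0.7985 cm³
m(Au) = 0.7985 × 19.30 = 15.41 g
n(Au) = 15.41 / 196.97 = 0.07824 mol; n(e⁻) = 3 × 0.07824 = 0.2347 mol
Q = 0.2347 × 96485 = 22650 C
t = 22650 / 0.572 = 39600 s = 660 min

660 min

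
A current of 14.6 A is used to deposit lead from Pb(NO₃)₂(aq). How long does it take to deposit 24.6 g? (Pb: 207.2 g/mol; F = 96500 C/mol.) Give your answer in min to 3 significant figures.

26.2 min

n(Pb) = 24.6 / 207.2 = 0.1187 mol
Pb²⁺ + 2e⁻ → Pb, so n(e⁻) = 2 × 0.1187 = 0.2374 mol
Q = 0.2374 × 96500 = 22910 C
t = Q / I = 22910 / 14.6 = 1569 s = 26.2 min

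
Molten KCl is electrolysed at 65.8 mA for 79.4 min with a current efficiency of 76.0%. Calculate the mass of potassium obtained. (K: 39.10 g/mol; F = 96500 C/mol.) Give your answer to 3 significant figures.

0.0965 g

Q = 0.0658 × 4764 = 313.5 C
n(e⁻) = 313.5 / 96500 = 0.003249 mol
K⁺ + e⁻ → K, so theoretical m(K) = 0.003249 × 39.10 = 0.1270 g
Actual mass = 76.0% × 0.1270 = 0.0965 g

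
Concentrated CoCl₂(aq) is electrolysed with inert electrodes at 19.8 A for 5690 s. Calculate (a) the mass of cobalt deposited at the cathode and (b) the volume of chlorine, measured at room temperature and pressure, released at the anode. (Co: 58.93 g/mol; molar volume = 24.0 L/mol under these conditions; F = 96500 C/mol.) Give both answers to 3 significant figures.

Q = 19.8 × 5690 = 1.127×10^5 C; n(e⁻) = 1.127×10^5 / 96500 = 1.168 mol
Cathode: Co²⁺ + 2e⁻ → Co → n(Co) = 1.168/2 = 0.5840 mol → 34.4 g
Anode: 2Cl⁻ → Cl₂ + 2e⁻ → n(Cl₂) = 1.168/2 = 0.5840 mol → 14.0 L

34.4 g Co; 14.0 L Cl₂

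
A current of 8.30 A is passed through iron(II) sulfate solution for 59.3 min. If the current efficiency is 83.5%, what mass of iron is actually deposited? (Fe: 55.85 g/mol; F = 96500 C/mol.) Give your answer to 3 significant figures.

7.14 g

Q = 8.30 × 3558 = 29530 C
n(e⁻) = 29530 / 96500 = 0.3060 mol
Fe²⁺ + 2e⁻ → Fe, so theoretical m(Fe) = 0.1530 × 55.85 = 8.545 g
Actual mass = 83.5% × 8.545 = 7.14 g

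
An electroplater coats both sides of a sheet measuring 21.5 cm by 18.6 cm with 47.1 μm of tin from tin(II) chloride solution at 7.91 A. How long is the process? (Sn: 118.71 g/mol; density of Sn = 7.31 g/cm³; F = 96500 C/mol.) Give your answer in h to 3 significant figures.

1.57 h

Plated area = 2 × 21.5 × 18.6 = 799.8 cm²
Volume = 799.8 × 47.1×10⁻⁴ cm = 3.767 cm³
m(Sn) = 3.767 × 7.31 = 27.54 g
n(Sn) = 27.54 / 118.71 = 0.2320 mol; n(e⁻) = 2 × 0.2320 = 0.4640 mol
Q = 0.4640 × 96500 = 44780 C
t = 44780 / 7.91 = 5661 s = 1.57 h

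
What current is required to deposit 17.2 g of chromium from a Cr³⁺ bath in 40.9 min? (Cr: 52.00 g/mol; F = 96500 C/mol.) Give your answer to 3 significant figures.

n(Cr) = 17.2 / 52.00 = 0.3308 mol
Cr³⁺ + 3e⁻ → Cr, so n(e⁻) = 3 × 0.3308 = 0.9924 mol
Q = 0.9924 × 96500 = 95770 C
I = Q / t = 95770 / 2454 s = 39.0 A

39.0 A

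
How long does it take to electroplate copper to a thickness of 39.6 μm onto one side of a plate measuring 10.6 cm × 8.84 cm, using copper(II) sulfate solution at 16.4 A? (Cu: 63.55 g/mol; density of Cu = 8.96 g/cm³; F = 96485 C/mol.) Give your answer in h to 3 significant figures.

0.171 h

Plated area = 10.6 × 8.84 = 93.70 cm²
Volume = 93.70 × 39.6×10⁻⁴ cm = 0.3711 cm³
m(Cu) = 0.3711 × 8.96 = 3.325 g
n(Cu) = 3.325 / 63.55 = 0.05232 mol; n(e⁻) = 2 × 0.05232 = 0.1046 mol
Q = 0.1046 × 96485 = 10090 C
t = 10090 / 16.4 = 615.2 s = 0.171 h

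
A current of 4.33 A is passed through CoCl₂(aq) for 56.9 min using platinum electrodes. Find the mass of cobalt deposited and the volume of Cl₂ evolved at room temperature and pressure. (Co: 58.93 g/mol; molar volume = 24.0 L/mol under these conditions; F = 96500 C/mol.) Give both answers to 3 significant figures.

4.51 g Co; 1.84 L Cl₂

Q = 4.33 × 3414 = 14780 C; n(e⁻) = 14780 / 96500 = 0.1532 mol
Cathode: Co²⁺ + 2e⁻ → Co → n(Co) = 0.1532/2 = 0.07660 mol → 4.51 g
Anode: 2Cl⁻ → Cl₂ + 2e⁻ → n(Cl₂) = 0.1532/2 = 0.07660 mol → 1.84 L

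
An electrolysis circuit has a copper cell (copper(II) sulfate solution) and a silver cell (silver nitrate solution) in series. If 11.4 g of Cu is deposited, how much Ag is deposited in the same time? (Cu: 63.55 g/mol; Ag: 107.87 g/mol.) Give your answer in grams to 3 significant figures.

n(Cu) = 11.4 / 63.55 = 0.1794 mol
Cu²⁺ + 2e⁻ → Cu, so n(e⁻) = 2 × 0.1794 = 0.3588 mol
Since the cells are in series, n(e⁻) in the Ag cell is also 0.3588 mol.
Ag⁺ + e⁻ → Ag, so n(Ag) = 0.3588 mol
m(Ag) = 0.3588 × 107.87 = 38.7 g

38.7 g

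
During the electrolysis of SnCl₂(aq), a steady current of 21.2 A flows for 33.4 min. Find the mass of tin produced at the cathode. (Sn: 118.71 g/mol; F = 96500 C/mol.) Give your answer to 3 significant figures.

Q = 21.2 A × 2004 s = 42480 C
n(e⁻) = Q/F = 42480/96500 = 0.4402 mol
Sn²⁺ + 2e⁻ → Sn, so n(Sn) = 0.4402 / 2 = 0.2201 mol
m = 0.2201 × 118.71 = 26.1 g

26.1 g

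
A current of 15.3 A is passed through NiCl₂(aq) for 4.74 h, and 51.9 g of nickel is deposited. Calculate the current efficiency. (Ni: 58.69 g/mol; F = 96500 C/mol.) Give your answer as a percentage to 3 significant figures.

Q = 15.3 × 17064 = 2.611×10^5 C
n(e⁻) = 2.611×10^5 / 96500 = 2.706 mol
Ni²⁺ + 2e⁻ → Ni, so theoretical n(Ni) = 1.353 mol → 79.41 g
Efficiency = 51.9 / 79.41 = 0.6536 = 65.4%

65.4%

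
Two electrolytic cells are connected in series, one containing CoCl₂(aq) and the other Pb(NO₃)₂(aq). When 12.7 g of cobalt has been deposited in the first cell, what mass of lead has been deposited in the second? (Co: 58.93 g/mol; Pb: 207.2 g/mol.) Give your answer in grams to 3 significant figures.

n(Co) = 12.7 / 58.93 = 0.2155 mol
Co²⁺ + 2e⁻ → Co, so n(e⁻) = 2 × 0.2155 = 0.4310 mol
The cells are in series, so the same charge (and hence the same n(e⁻) = 0.4310 mol) passes through both.
Pb²⁺ + 2e⁻ → Pb, so n(Pb) = 0.4310 / 2 = 0.2155 mol
m(Pb) = 0.2155 × 207.2 = 44.7 g

44.7 g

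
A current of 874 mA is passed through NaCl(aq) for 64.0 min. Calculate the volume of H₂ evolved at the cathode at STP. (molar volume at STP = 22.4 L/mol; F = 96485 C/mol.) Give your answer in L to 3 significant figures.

0.390 L

Q = It = 0.874 × 3840 = 3356 C
n(e⁻) = 3356 / 96485 = 0.03478 mol
2H⁺ + 2e⁻ → H₂, so n(H₂) = 0.03478 / 2 = 0.01739 mol
V = 0.01739 × 22.4 = 0.3895 L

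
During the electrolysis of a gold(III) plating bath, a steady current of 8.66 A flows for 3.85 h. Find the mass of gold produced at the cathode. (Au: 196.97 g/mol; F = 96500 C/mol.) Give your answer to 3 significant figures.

81.7 g

Charge passed = 8.66 × 13860 = 1.200×10^5 C
n(e⁻) = 1.200×10^5 / 96500 = 1.244 mol
Au³⁺ + 3e⁻ → Au, so n(Au) = 1.244 / 3 = 0.4147 mol
m = 0.4147 × 196.97 = 81.7 g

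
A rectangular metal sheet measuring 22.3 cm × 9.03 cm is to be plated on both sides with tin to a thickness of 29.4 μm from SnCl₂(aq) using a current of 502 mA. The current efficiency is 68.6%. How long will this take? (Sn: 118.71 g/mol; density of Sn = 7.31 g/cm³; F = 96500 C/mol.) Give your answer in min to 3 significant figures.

681 min

Plated area = 2 × 22.3 × 9.03 = 402.7 cm²
Volume = 402.7 × 29.4×10⁻⁴ cm = 1.184 cm³
m(Sn) = 1.184 × 7.31 = 8.655 g
n(Sn) = 8.655 / 118.71 = 0.07291 mol; n(e⁻) = 2 × 0.07291 = 0.1458 mol
Q = 0.1458 × 96500 / 0.686 = 20510 C
t = 20510 / 0.502 = 40860 s = 681 min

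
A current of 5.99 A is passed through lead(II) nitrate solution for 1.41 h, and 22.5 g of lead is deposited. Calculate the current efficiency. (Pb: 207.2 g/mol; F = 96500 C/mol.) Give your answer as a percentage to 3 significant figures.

Q = 5.99 × 5076 = 30410 C
n(e⁻) = 30410 / 96500 = 0.3151 mol
Pb²⁺ + 2e⁻ → Pb, so theoretical n(Pb) = 0.1576 mol → 32.65 g
Efficiency = 22.5 / 32.65 = 0.6891 = 68.9%

68.9%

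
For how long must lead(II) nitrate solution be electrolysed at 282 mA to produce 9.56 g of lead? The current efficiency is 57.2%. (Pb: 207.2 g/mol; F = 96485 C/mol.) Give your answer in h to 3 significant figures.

15.3 h

n(Pb) = 9.56 / 207.2 = 0.04614 mol
Pb²⁺ + 2e⁻ → Pb, so n(e⁻) = 2 × 0.04614 = 0.09228 mol
Q = 0.09228 × 96485 / 0.572 = 15570 C
t = Q / I = 15570 / 0.282 = 55210 s = 15.3 h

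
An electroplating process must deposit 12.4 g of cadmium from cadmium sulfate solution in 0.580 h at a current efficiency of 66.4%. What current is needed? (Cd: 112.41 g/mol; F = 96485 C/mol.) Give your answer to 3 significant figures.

n(Cd) = 12.4 / 112.41 = 0.1103 mol
Cd²⁺ + 2e⁻ → Cd, so n(e⁻) = 2 × 0.1103 = 0.2206 mol
Q = 0.2206 × 96485 / 0.664 = 32060 C
I = Q / t = 32060 / 2088 s = 15.4 A

15.4 A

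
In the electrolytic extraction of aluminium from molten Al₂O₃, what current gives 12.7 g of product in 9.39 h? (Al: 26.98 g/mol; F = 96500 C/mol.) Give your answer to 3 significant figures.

4.03 A

n(Al) = 12.7 / 26.98 = 0.4707 mol
Al³⁺ + 3e⁻ → Al, so n(e⁻) = 3 × 0.4707 = 1.412 mol
Q = 1.412 × 96500 = 1.363×10^5 C
I = Q / t = 1.363×10^5 / 33804 s = 4.03 A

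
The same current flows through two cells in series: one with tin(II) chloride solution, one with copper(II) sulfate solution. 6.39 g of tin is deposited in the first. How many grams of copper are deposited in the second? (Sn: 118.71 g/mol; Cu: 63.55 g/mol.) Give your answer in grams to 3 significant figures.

n(Sn) = 6.39 / 118.71 = 0.05383 mol
Sn²⁺ + 2e⁻ → Sn, so n(e⁻) = 2 × 0.05383 = 0.1077 mol
Since the cells are in series, n(e⁻) in the Cu cell is also 0.1077 mol.
Cu²⁺ + 2e⁻ → Cu, so n(Cu) = 0.1077 / 2 = 0.05385 mol
m(Cu) = 0.05385 × 63.55 = 3.42 g

3.42 g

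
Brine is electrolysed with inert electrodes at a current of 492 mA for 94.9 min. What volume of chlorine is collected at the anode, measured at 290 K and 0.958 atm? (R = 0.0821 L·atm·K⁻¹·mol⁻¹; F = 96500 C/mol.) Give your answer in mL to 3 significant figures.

361 mL

Q = 0.492 A × 5694 s = 2801 C
n(e⁻) = Q/F = 2801/96500 = 0.02903 mol
2Cl⁻ → Cl₂ + 2e⁻, so n(Cl₂) = 0.02903 / 2 = 0.01452 mol
V = nRT/P = 0.01452 × 0.0821 × 290 / 0.958 = 0.3609 L
= 361 mL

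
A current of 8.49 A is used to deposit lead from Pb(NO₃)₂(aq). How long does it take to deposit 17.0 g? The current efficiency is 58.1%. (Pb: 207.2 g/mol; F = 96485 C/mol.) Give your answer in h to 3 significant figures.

n(Pb) = 17.0 / 207.2 = 0.08205 mol
Pb²⁺ + 2e⁻ → Pb, so n(e⁻) = 2 × 0.08205 = 0.1641 mol
Q = 0.1641 × 96485 / 0.581 = 27250 C
t = Q / I = 27250 / 8.49 = 3210 s = 0.892 h

0.892 h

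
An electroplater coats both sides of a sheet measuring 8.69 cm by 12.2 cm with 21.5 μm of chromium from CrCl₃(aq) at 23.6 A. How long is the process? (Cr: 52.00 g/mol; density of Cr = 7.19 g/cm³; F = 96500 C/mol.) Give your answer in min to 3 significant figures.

Plated area = 2 × 8.69 × 12.2 = 212.0 cm²
Volume = 212.0 × 21.5×10⁻⁴ cm = 0.4558 cm³
m(Cr) = 0.4558 × 7.19 = 3.277 g
n(Cr) = 3.277 / 52.00 = 0.06302 mol; n(e⁻) = 3 × 0.06302 = 0.1891 mol
Q = 0.1891 × 96500 = 18250 C
t = 18250 / 23.6 = 773.3 s = 12.9 min

12.9 min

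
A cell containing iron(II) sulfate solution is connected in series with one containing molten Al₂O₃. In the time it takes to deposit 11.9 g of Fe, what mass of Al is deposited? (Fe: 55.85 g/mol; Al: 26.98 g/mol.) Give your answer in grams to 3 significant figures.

n(Fe) = 11.9 / 55.85 = 0.2131 mol
Fe²⁺ + 2e⁻ → Fe, so n(e⁻) = 2 × 0.2131 = 0.4262 mol
The cells are in series, so the same charge (and hence the same n(e⁻) = 0.4262 mol) passes through both.
Al³⁺ + 3e⁻ → Al, so n(Al) = 0.4262 / 3 = 0.1421 mol
m(Al) = 0.1421 × 26.98 = 3.83 g

3.83 g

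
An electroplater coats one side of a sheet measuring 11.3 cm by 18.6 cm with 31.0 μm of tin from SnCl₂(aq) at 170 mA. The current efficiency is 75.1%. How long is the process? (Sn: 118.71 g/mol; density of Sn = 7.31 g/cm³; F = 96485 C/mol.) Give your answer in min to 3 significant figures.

1010 min

Plated area = 11.3 × 18.6 = 210.2 cm²
Volume = 210.2 × 31.0×10⁻⁴ cm = 0.6516 cm³
m(Sn) = 0.6516 × 7.31 = 4.763 g
n(Sn) = 4.763 / 118.71 = 0.04012 mol; n(e⁻) = 2 × 0.04012 = 0.08024 mol
Q = 0.08024 × 96485 / 0.751 = 10310 C
t = 10310 / 0.170 = 60650 s = 1010 min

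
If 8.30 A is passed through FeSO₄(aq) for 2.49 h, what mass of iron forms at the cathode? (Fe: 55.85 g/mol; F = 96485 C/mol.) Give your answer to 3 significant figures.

21.5 g

Q = It = 8.30 × 8964 = 74400 C
n(e⁻) = 74400 / 96485 = 0.7711 mol
Fe²⁺ + 2e⁻ → Fe, so n(Fe) = 0.7711 / 2 = 0.3856 mol
m = 0.3856 × 55.85 = 21.5 g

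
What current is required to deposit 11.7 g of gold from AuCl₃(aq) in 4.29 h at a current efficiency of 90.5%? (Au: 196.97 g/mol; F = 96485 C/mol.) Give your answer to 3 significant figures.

1.23 A

n(Au) = 11.7 / 196.97 = 0.05940 mol
Au³⁺ + 3e⁻ → Au, so n(e⁻) = 3 × 0.05940 = 0.1782 mol
Q = 0.1782 × 96485 / 0.905 = 19000 C
I = Q / t = 19000 / 15444 s = 1.23 A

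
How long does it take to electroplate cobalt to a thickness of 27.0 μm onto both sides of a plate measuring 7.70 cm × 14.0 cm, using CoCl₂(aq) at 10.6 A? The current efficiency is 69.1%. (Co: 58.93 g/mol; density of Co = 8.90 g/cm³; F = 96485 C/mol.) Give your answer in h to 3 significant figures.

0.643 h

Plated area = 2 × 7.70 × 14.0 = 215.6 cm²
Volume = 215.6 × 27.0×10⁻⁴ cm = 0.5821 cm³
m(Co) = 0.5821 × 8.90 = 5.181 g
n(Co) = 5.181 / 58.93 = 0.08792 mol; n(e⁻) = 2 × 0.08792 = 0.1758 mol
Q = 0.1758 × 96485 / 0.691 = 24550 C
t = 24550 / 10.6 = 2316 s = 0.643 h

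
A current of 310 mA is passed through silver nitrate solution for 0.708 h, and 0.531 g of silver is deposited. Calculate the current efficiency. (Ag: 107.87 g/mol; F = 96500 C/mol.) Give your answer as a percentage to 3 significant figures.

Q = 0.310 × 2548.8 = 790.1 C
n(e⁻) = 790.1 / 96500 = 0.008188 mol
Ag⁺ + e⁻ → Ag, so theoretical n(Ag) = 0.008188 mol → 0.8832 g
Efficiency = 0.531 / 0.8832 = 0.6012 = 60.1%

60.1%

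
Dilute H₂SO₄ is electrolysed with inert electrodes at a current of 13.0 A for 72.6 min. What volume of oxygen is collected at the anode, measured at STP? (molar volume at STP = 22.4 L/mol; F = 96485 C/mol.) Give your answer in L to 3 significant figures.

3.29 L

Charge passed = 13.0 × 4356 = 56630 C
Moles of electrons = 56630 / 96485 = 0.5869 mol
2H₂O → O₂ + 4H⁺ + 4e⁻, so n(O₂) = 0.5869 / 4 = 0.1467 mol
V = 0.1467 × 22.4 = 3.286 L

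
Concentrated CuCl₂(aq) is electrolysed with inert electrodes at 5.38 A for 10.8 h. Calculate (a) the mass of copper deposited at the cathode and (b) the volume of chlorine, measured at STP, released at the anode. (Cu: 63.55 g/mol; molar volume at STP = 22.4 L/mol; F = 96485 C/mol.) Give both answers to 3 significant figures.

68.9 g Cu; 24.3 L Cl₂

Q = 5.38 × 38880 = 2.092×10^5 C; n(e⁻) = 2.092×10^5 / 96485 = 2.168 mol
Cathode: Cu²⁺ + 2e⁻ → Cu → n(Cu) = 2.168/2 = 1.084 mol → 68.9 g
Anode: 2Cl⁻ → Cl₂ + 2e⁻ → n(Cl₂) = 2.168/2 = 1.084 mol → 24.3 L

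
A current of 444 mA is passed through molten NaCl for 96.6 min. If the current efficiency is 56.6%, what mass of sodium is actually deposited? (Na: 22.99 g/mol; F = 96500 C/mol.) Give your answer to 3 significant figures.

0.347 g

Q = 0.444 × 5796 = 2573 C
n(e⁻) = 2573 / 96500 = 0.02666 mol
Na⁺ + e⁻ → Na, so theoretical m(Na) = 0.02666 × 22.99 = 0.6129 g
Actual mass = 56.6% × 0.6129 = 0.347 g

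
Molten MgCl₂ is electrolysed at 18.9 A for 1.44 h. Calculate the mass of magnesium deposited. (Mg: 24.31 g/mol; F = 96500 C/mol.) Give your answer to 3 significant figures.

12.3 g

Q = It = 18.9 × 5184 = 97980 C
Moles of electrons = 97980 / 96500 = 1.015 mol
Mg²⁺ + 2e⁻ → Mg, so n(Mg) = 1.015 / 2 = 0.5075 mol
m = 0.5075 × 24.31 = 12.3 g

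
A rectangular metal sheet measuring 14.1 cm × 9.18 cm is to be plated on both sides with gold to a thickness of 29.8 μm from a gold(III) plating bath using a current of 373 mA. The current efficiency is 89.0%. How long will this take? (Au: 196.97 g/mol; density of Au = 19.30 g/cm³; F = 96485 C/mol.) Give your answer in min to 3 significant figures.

Plated area = 2 × 14.1 × 9.18 = 258.9 cm²
Volume = 258.9 × 29.8×10⁻⁴ cm = 0.7715 cm³
m(Au) = 0.7715 × 19.30 = 14.89 g
n(Au) = 14.89 / 196.97 = 0.07560 mol; n(e⁻) = 3 × 0.07560 = 0.2268 mol
Q = 0.2268 × 96485 / 0.890 = 24590 C
t = 24590 / 0.373 = 65920 s = 1100 min

1100 min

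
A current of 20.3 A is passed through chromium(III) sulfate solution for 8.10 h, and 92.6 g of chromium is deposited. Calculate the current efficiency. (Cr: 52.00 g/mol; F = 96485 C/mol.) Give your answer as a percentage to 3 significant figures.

Q = 20.3 × 29160 = 5.919×10^5 C
n(e⁻) = 5.919×10^5 / 96485 = 6.135 mol
Cr³⁺ + 3e⁻ → Cr, so theoretical n(Cr) = 2.045 mol → 106.3 g
Efficiency = 92.6 / 106.3 = 0.8711 = 87.1%

87.1%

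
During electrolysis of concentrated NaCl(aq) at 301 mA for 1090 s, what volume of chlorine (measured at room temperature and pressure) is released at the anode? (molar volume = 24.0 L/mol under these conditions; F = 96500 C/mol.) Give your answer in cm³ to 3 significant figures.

Charge passed = 0.301 × 1090 = 328.1 C
n(e⁻) = 328.1 / 96500 = 0.003400 mol
2Cl⁻ → Cl₂ + 2e⁻, so n(Cl₂) = 0.003400 / 2 = 0.001700 mol
V = 0.001700 × 24.0 = 0.04080 L
= 40.8 cm³

40.8 cm³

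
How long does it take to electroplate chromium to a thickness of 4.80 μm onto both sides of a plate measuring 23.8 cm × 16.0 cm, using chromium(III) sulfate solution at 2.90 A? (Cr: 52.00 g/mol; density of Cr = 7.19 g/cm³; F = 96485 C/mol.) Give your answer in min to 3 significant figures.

Plated area = 2 × 23.8 × 16.0 = 761.6 cm²
Volume = 761.6 × 4.80×10⁻⁴ cm = 0.3656 cm³
m(Cr) = 0.3656 × 7.19 = 2.629 g
n(Cr) = 2.629 / 52.00 = 0.05056 mol; n(e⁻) = 3 × 0.05056 = 0.1517 mol
Q = 0.1517 × 96485 = 14640 C
t = 14640 / 2.90 = 5048 s = 84.1 min

84.1 min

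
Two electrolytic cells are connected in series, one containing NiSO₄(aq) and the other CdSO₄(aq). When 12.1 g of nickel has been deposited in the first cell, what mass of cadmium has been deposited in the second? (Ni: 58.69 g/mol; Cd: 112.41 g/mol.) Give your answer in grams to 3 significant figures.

23.2 g

n(Ni) = 12.1 / 58.69 = 0.2062 mol
Ni²⁺ + 2e⁻ → Ni, so n(e⁻) = 2 × 0.2062 = 0.4124 mol
Since the cells are in series, n(e⁻) in the Cd cell is also 0.4124 mol.
Cd²⁺ + 2e⁻ → Cd, so n(Cd) = 0.4124 / 2 = 0.2062 mol
m(Cd) = 0.2062 × 112.41 = 23.2 g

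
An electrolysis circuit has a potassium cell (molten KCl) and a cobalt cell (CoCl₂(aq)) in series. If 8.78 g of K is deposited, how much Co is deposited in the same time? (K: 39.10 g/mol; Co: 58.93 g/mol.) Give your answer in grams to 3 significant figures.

n(K) = 8.78 / 39.10 = 0.2246 mol
K⁺ + e⁻ → K, so n(e⁻) = 0.2246 mol
Since the cells are in series, n(e⁻) in the Co cell is also 0.2246 mol.
Co²⁺ + 2e⁻ → Co, so n(Co) = 0.2246 / 2 = 0.1123 mol
m(Co) = 0.1123 × 58.93 = 6.62 g

6.62 g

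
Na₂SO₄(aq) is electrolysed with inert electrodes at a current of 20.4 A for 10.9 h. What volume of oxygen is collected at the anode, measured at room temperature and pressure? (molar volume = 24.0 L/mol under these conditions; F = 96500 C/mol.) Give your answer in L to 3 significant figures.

Q = 20.4 A × 39240 s = 8.005×10^5 C
n(e⁻) = Q/F = 8.005×10^5/96500 = 8.295 mol
2H₂O → O₂ + 4H⁺ + 4e⁻, so n(O₂) = 8.295 / 4 = 2.074 mol
V = 2.074 × 24.0 = 49.78 L

49.8 L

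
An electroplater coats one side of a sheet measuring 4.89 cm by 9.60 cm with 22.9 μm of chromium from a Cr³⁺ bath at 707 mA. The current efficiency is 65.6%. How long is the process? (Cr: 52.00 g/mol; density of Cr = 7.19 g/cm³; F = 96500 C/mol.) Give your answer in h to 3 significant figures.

2.58 h

Plated area = 4.89 × 9.60 = 46.94 cm²
Volume = 46.94 × 22.9×10⁻⁴ cm = 0.1075 cm³
m(Cr) = 0.1075 × 7.19 = 0.7729 g
n(Cr) = 0.7729 / 52.00 = 0.01486 mol; n(e⁻) = 3 × 0.01486 = 0.04458 mol
Q = 0.04458 × 96500 / 0.656 = 6558 C
t = 6558 / 0.707 = 9276 s = 2.58 h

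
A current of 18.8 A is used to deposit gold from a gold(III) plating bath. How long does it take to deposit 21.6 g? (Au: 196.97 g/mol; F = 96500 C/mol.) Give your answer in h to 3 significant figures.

n(Au) = 21.6 / 196.97 = 0.1097 mol
Au³⁺ + 3e⁻ → Au, so n(e⁻) = 3 × 0.1097 = 0.3291 mol
Q = 0.3291 × 96500 = 31760 C
t = Q / I = 31760 / 18.8 = 1689 s = 0.469 h

0.469 h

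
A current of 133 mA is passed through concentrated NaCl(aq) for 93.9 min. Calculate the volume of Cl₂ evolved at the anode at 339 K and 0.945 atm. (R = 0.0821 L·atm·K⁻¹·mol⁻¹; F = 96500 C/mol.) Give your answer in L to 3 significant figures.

Q = 0.133 A × 5634 s = 749.3 C
n(e⁻) = Q/F = 749.3/96500 = 0.007765 mol
2Cl⁻ → Cl₂ + 2e⁻, so n(Cl₂) = 0.007765 / 2 = 0.003883 mol
V = nRT/P = 0.003883 × 0.0821 × 339 / 0.945 = 0.1144 L

0.114 L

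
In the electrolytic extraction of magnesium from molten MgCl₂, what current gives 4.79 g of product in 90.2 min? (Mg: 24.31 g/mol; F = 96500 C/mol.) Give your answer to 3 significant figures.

7.03 A

n(Mg) = 4.79 / 24.31 = 0.1970 mol
Mg²⁺ + 2e⁻ → Mg, so n(e⁻) = 2 × 0.1970 = 0.3940 mol
Q = 0.3940 × 96500 = 38020 C
I = Q / t = 38020 / 5412 s = 7.03 A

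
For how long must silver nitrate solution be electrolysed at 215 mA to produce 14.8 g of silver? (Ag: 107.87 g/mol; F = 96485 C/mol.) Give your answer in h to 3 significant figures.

17.1 h

n(Ag) = 14.8 / 107.87 = 0.1372 mol
Ag⁺ + e⁻ → Ag, so n(e⁻) = 0.1372 mol
Q = 0.1372 × 96485 = 13240 C
t = Q / I = 13240 / 0.215 = 61580 s = 17.1 h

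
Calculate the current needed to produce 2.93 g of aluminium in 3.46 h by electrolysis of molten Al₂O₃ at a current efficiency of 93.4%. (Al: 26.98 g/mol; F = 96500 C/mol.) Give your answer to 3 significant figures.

n(Al) = 2.93 / 26.98 = 0.1086 mol
Al³⁺ + 3e⁻ → Al, so n(e⁻) = 3 × 0.1086 = 0.3258 mol
Q = 0.3258 × 96500 / 0.934 = 33660 C
I = Q / t = 33660 / 12456 s = 2.70 A

2.70 A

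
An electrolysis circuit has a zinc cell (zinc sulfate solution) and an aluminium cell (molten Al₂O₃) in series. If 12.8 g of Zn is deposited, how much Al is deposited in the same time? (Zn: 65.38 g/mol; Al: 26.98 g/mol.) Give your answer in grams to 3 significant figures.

3.52 g

n(Zn) = 12.8 / 65.38 = 0.1958 mol
Zn²⁺ + 2e⁻ → Zn, so n(e⁻) = 2 × 0.1958 = 0.3916 mol
In series, the same 0.3916 mol of electrons flows through the second cell.
Al³⁺ + 3e⁻ → Al, so n(Al) = 0.3916 / 3 = 0.1305 mol
m(Al) = 0.1305 × 26.98 = 3.52 g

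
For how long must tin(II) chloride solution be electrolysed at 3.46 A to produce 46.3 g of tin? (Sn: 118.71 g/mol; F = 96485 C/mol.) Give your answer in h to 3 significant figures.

6.04 h

n(Sn) = 46.3 / 118.71 = 0.3900 mol
Sn²⁺ + 2e⁻ → Sn, so n(e⁻) = 2 × 0.3900 = 0.7800 mol
Q = 0.7800 × 96485 = 75260 C
t = Q / I = 75260 / 3.46 = 21750 s = 6.04 h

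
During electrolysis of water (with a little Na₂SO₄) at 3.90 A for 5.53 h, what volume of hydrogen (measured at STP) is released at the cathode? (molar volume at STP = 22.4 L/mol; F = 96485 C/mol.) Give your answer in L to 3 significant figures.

Charge passed = 3.90 × 19908 = 77640 C
Moles of electrons = 77640 / 96485 = 0.8047 mol
2H⁺ + 2e⁻ → H₂, so n(H₂) = 0.8047 / 2 = 0.4024 mol
V = 0.4024 × 22.4 = 9.014 L

9.01 L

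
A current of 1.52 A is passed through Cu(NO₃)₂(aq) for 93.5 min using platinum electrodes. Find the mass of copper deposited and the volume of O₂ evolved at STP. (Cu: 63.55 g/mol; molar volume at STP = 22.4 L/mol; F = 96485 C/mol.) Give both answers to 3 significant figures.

Q = 1.52 × 5610 = 8527 C; n(e⁻) = 8527 / 96485 = 0.08838 mol
Cathode: Cu²⁺ + 2e⁻ → Cu → n(Cu) = 0.08838/2 = 0.04419 mol → 2.81 g
Anode: 2H₂O → O₂ + 4H⁺ + 4e⁻ → n(O₂) = 0.08838/4 = 0.02210 mol → 0.495 L

2.81 g Cu; 0.495 L O₂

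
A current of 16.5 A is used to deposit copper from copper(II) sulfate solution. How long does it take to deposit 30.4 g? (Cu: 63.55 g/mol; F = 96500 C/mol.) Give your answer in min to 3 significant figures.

n(Cu) = 30.4 / 63.55 = 0.4784 mol
Cu²⁺ + 2e⁻ → Cu, so n(e⁻) = 2 × 0.4784 = 0.9568 mol
Q = 0.9568 × 96500 = 92330 C
t = Q / I = 92330 / 16.5 = 5596 s = 93.3 min

93.3 min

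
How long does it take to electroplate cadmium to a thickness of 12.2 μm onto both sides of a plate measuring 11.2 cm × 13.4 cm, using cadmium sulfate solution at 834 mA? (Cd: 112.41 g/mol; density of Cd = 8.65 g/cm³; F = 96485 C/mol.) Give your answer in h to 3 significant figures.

Plated area = 2 × 11.2 × 13.4 = 300.2 cm²
Volume = 300.2 × 12.2×10⁻⁴ cm = 0.3662 cm³
m(Cd) = 0.3662 × 8.65 = 3.168 g
n(Cd) = 3.168 / 112.41 = 0.02818 mol; n(e⁻) = 2 × 0.02818 = 0.05636 mol
Q = 0.05636 × 96485 = 5438 C
t = 5438 / 0.834 = 6520 s = 1.81 h

1.81 h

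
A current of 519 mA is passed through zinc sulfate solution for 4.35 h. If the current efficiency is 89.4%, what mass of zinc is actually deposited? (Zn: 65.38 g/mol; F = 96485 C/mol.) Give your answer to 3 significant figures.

Q = 0.519 × 15660 = 8128 C
n(e⁻) = 8128 / 96485 = 0.08424 mol
Zn²⁺ + 2e⁻ → Zn, so theoretical m(Zn) = 0.04212 × 65.38 = 2.754 g
Actual mass = 89.4% × 2.754 = 2.46 g

2.46 g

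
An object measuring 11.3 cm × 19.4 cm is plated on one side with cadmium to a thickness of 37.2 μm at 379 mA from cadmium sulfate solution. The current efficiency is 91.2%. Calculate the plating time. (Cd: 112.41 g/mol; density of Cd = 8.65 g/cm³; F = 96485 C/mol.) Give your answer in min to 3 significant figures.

584 min

Plated area = 11.3 × 19.4 = 219.2 cm²
Volume = 219.2 × 37.2×10⁻⁴ cm = 0.8154 cm³
m(Cd) = 0.8154 × 8.65 = 7.053 g
n(Cd) = 7.053 / 112.41 = 0.06274 mol; n(e⁻) = 2 × 0.06274 = 0.1255 mol
Q = 0.1255 × 96485 / 0.912 = 13280 C
t = 13280 / 0.379 = 35040 s = 584 min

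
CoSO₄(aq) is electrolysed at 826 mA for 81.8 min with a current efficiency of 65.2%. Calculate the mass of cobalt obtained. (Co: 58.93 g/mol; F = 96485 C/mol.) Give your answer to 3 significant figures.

Q = 0.826 × 4908 = 4054 C
n(e⁻) = 4054 / 96485 = 0.04202 mol
Co²⁺ + 2e⁻ → Co, so theoretical m(Co) = 0.02101 × 58.93 = 1.238 g
Actual mass = 65.2% × 1.238 = 0.807 g

0.807 g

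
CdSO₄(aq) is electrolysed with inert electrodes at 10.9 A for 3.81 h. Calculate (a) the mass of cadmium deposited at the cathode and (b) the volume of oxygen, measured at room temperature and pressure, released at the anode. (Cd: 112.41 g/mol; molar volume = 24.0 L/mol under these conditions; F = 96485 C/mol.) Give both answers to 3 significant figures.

Q = 10.9 × 13716 = 1.495×10^5 C; n(e⁻) = 1.495×10^5 / 96485 = 1.549 mol
Cathode: Cd²⁺ + 2e⁻ → Cd → n(Cd) = 1.549/2 = 0.7745 mol → 87.1 g
Anode: 2H₂O → O₂ + 4H⁺ + 4e⁻ → n(O₂) = 1.549/4 = 0.3873 mol → 9.30 L

87.1 g Cd; 9.30 L O₂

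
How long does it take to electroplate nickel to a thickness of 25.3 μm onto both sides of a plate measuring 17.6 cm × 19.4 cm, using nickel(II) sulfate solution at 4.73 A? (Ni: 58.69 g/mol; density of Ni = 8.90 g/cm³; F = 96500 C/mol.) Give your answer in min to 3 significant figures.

178 min

Plated area = 2 × 17.6 × 19.4 = 682.9 cm²
Volume = 682.9 × 25.3×10⁻⁴ cm = 1.728 cm³
m(Ni) = 1.728 × 8.90 = 15.38 g
n(Ni) = 15.38 / 58.69 = 0.2621 mol; n(e⁻) = 2 × 0.2621 = 0.5242 mol
Q = 0.5242 × 96500 = 50590 C
t = 50590 / 4.73 = 10700 s = 178 min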